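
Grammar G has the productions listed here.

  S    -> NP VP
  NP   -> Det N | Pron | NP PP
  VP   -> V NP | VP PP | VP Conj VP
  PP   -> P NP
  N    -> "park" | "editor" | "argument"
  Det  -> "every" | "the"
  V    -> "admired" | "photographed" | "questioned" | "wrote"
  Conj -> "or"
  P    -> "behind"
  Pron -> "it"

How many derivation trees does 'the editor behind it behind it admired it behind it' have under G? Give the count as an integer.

4

Two of the 4 distinct bracketings:
[S [NP [NP [Det the] [N editor]] [PP [P behind] [NP [NP [Pron it]] [PP [P behind] [NP [Pron it]]]]]] [VP [V admired] [NP [NP [Pron it]] [PP [P behind] [NP [Pron it]]]]]]
[S [NP [NP [Det the] [N editor]] [PP [P behind] [NP [NP [Pron it]] [PP [P behind] [NP [Pron it]]]]]] [VP [VP [V admired] [NP [Pron it]]] [PP [P behind] [NP [Pron it]]]]]
The difference turns on whether VP → VP PP is used at the relevant span, versus an alternative expansion of VP.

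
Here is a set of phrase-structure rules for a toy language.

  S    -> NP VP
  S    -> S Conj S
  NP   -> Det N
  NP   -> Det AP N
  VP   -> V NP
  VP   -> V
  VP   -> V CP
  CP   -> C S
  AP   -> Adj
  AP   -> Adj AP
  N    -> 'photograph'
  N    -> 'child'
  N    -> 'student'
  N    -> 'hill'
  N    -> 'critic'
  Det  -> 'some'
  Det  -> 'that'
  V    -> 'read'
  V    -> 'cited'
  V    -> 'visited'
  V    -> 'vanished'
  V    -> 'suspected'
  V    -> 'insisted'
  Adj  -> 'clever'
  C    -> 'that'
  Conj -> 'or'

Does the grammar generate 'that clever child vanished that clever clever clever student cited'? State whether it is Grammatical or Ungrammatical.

For S → NP VP, the only prefix that parses as NP is 'that clever child', but the remainder 'vanished that clever clever clever student cited' is not a VP under these rules. The alternative S rule S → S Conj S likewise has no satisfying split.

Ungrammatical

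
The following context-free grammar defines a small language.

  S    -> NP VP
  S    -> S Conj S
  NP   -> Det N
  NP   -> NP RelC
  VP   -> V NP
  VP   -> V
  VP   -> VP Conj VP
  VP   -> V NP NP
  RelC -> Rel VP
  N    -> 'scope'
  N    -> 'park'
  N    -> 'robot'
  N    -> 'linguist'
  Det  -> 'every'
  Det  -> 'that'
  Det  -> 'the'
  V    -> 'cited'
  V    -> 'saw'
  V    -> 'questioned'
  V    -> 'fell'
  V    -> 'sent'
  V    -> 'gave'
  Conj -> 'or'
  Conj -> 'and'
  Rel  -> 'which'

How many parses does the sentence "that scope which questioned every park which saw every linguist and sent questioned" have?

Two of the 4 distinct bracketings:
[S [NP [NP [Det that] [N scope]] [RelC [Rel which] [VP [V questioned] [NP [NP [Det every] [N park]] [RelC [Rel which] [VP [VP [V saw] [NP [Det every] [N linguist]]] [Conj and] [VP [V sent]]]]]]]] [VP [V questioned]]]
[S [NP [NP [Det that] [N scope]] [RelC [Rel which] [VP [VP [V questioned] [NP [NP [Det every] [N park]] [RelC [Rel which] [VP [V saw] [NP [Det every] [N linguist]]]]]] [Conj and] [VP [V sent]]]]] [VP [V questioned]]]
The trees differ in how a recursive rule is bracketed over the same span.

4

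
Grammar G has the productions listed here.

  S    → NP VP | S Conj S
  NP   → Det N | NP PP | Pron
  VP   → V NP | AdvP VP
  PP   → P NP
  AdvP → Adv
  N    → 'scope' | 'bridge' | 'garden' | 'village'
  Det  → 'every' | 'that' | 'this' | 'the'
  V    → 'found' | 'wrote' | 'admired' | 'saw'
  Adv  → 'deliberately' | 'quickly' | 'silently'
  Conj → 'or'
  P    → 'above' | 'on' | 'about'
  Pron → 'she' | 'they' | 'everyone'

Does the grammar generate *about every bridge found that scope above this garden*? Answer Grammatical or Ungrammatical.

For S → NP VP, no prefix of the string parses as an NP. The alternative S rule S → S Conj S likewise has no satisfying split.

Ungrammatical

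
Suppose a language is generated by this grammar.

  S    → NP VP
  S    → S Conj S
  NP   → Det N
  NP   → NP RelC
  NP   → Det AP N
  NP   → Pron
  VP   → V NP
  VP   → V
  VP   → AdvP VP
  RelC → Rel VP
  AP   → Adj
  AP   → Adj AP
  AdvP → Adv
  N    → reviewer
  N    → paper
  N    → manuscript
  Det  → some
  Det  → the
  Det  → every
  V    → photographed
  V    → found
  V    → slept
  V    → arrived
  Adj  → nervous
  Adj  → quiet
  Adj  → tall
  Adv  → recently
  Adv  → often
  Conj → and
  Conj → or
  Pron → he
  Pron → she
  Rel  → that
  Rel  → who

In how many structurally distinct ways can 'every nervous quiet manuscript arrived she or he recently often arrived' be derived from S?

[S [S [NP [Det every] [AP [Adj nervous] [AP [Adj quiet]]] [N manuscript]] [VP [V arrived] [NP [Pron she]]]] [Conj or] [S [NP [Pron he]] [VP [AdvP [Adv recently]] [VP [AdvP [Adv often]] [VP [V arrived]]]]]]
No rule offers an alternative attachment or grouping for any span, so this is the only derivation.

1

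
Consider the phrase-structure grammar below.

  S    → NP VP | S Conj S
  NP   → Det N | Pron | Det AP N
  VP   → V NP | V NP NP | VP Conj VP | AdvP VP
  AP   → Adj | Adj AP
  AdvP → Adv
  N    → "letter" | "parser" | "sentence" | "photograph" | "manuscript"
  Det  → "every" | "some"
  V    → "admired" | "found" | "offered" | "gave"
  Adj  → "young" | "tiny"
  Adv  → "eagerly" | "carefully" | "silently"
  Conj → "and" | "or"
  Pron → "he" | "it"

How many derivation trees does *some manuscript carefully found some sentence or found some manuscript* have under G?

2

The two bracketings:
[S [NP [Det some] [N manuscript]] [VP [VP [AdvP [Adv carefully]] [VP [V found] [NP [Det some] [N sentence]]]] [Conj or] [VP [V found] [NP [Det some] [N manuscript]]]]]
[S [NP [Det some] [N manuscript]] [VP [AdvP [Adv carefully]] [VP [VP [V found] [NP [Det some] [N sentence]]] [Conj or] [VP [V found] [NP [Det some] [N manuscript]]]]]]
The trees differ in how a recursive rule is bracketed over the same span.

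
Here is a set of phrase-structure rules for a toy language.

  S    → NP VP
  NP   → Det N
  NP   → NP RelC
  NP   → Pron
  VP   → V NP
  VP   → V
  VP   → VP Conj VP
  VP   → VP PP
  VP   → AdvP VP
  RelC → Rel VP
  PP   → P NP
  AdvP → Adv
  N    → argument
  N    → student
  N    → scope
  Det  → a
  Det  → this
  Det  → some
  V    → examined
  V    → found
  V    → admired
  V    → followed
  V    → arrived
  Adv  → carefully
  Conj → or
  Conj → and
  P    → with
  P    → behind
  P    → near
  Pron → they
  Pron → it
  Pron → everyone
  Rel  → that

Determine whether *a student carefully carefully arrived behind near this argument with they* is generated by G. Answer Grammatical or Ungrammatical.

Ungrammatical

A P word can never sit immediately before a P word in any string this grammar generates, so the substring 'behind near' rules out a derivation.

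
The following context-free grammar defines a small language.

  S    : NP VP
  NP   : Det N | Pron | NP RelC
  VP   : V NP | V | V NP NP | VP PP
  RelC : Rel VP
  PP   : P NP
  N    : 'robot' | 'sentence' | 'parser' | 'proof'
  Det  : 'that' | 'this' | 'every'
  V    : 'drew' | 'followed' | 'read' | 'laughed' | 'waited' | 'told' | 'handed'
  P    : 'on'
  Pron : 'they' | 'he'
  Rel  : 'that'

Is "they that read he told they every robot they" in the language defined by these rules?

Ungrammatical

For S → NP VP, every NP-prefix leaves a non-VP remainder: after 'they' the remainder is not a VP; after 'they that read' the remainder is not a VP; after 'they that read he' the remainder is not a VP.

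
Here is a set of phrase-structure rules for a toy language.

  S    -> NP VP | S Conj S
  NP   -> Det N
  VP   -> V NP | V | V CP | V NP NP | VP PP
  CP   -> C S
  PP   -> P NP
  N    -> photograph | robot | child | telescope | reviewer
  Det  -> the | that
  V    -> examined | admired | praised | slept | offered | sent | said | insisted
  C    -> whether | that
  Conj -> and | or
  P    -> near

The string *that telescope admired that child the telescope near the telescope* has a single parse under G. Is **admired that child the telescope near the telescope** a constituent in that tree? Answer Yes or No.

Yes

[S [NP [Det that] [N telescope]] [VP [VP [V admired] [NP [Det that] [N child]] [NP [Det the] [N telescope]]] [PP [P near] [NP [Det the] [N telescope]]]]]
The words 'admired that child the telescope near the telescope' are exhaustively dominated by a single VP node (built by VP → VP PP), so they form a constituent.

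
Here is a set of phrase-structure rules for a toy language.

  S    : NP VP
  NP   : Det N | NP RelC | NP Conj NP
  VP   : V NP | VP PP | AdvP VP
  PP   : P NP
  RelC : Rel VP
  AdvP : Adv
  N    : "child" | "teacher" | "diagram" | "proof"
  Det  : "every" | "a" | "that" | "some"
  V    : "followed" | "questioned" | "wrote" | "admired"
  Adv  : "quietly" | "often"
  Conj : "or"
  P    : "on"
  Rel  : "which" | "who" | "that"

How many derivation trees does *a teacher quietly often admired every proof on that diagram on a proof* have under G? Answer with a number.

Two of the 6 distinct bracketings:
[S [NP [Det a] [N teacher]] [VP [VP [VP [AdvP [Adv quietly]] [VP [AdvP [Adv often]] [VP [V admired] [NP [Det every] [N proof]]]]] [PP [P on] [NP [Det that] [N diagram]]]] [PP [P on] [NP [Det a] [N proof]]]]]
[S [NP [Det a] [N teacher]] [VP [VP [AdvP [Adv quietly]] [VP [VP [AdvP [Adv often]] [VP [V admired] [NP [Det every] [N proof]]]] [PP [P on] [NP [Det that] [N diagram]]]]] [PP [P on] [NP [Det a] [N proof]]]]]
The trees differ in how a recursive rule is bracketed over the same span.

6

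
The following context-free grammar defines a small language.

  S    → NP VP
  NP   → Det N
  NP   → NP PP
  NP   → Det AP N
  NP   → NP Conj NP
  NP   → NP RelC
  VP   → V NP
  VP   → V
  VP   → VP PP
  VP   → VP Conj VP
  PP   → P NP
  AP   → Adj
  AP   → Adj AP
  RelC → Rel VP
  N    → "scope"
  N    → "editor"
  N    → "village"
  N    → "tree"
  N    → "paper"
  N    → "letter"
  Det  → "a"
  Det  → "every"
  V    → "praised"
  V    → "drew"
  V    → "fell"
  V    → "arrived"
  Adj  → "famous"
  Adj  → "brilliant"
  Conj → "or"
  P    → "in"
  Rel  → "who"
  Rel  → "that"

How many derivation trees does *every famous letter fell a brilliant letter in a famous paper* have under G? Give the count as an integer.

The two bracketings:
[S [NP [Det every] [AP [Adj famous]] [N letter]] [VP [V fell] [NP [NP [Det a] [AP [Adj brilliant]] [N letter]] [PP [P in] [NP [Det a] [AP [Adj famous]] [N paper]]]]]]
[S [NP [Det every] [AP [Adj famous]] [N letter]] [VP [VP [V fell] [NP [Det a] [AP [Adj brilliant]] [N letter]]] [PP [P in] [NP [Det a] [AP [Adj famous]] [N paper]]]]]
The difference turns on whether NP → NP PP is used at the relevant span, versus an alternative expansion of NP.

2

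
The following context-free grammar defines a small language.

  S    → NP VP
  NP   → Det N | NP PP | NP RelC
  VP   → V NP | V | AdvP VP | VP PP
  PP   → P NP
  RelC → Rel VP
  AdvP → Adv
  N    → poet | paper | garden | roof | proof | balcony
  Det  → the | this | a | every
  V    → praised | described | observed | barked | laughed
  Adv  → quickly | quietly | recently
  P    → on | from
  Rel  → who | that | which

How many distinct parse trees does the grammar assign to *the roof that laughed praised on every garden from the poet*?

The two bracketings:
[S [NP [NP [Det the] [N roof]] [RelC [Rel that] [VP [V laughed]]]] [VP [VP [V praised]] [PP [P on] [NP [NP [Det every] [N garden]] [PP [P from] [NP [Det the] [N poet]]]]]]]
[S [NP [NP [Det the] [N roof]] [RelC [Rel that] [VP [V laughed]]]] [VP [VP [VP [V praised]] [PP [P on] [NP [Det every] [N garden]]]] [PP [P from] [NP [Det the] [N poet]]]]]
The difference turns on whether NP → NP PP is used at the relevant span, versus an alternative expansion of NP.

2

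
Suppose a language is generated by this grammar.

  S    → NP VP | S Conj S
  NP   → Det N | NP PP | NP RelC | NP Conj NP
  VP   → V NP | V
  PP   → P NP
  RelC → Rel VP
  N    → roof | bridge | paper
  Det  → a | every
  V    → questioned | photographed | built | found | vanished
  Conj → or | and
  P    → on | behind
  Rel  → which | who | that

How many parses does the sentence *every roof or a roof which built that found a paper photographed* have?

3

Two of the 3 distinct bracketings:
[S [NP [NP [NP [NP [Det every] [N roof]] [Conj or] [NP [Det a] [N roof]]] [RelC [Rel which] [VP [V built]]]] [RelC [Rel that] [VP [V found] [NP [Det a] [N paper]]]]] [VP [V photographed]]]
[S [NP [NP [NP [Det every] [N roof]] [Conj or] [NP [NP [Det a] [N roof]] [RelC [Rel which] [VP [V built]]]]] [RelC [Rel that] [VP [V found] [NP [Det a] [N paper]]]]] [VP [V photographed]]]
The trees differ in how a recursive rule is bracketed over the same span.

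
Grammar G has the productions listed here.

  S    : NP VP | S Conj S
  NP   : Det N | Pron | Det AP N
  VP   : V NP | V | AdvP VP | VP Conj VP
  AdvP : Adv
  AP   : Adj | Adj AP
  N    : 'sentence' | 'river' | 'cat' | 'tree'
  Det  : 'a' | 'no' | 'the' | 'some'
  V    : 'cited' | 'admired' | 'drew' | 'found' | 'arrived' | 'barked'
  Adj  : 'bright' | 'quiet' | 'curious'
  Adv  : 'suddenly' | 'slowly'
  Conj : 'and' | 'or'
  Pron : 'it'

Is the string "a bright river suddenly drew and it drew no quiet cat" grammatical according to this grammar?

Grammatical

[S [S [NP [Det a] [AP [Adj bright]] [N river]] [VP [AdvP [Adv suddenly]] [VP [V drew]]]] [Conj and] [S [NP [Pron it]] [VP [V drew] [NP [Det no] [AP [Adj quiet]] [N cat]]]]]
The bracketing above is licensed at every node by one of the given productions, with S at the root.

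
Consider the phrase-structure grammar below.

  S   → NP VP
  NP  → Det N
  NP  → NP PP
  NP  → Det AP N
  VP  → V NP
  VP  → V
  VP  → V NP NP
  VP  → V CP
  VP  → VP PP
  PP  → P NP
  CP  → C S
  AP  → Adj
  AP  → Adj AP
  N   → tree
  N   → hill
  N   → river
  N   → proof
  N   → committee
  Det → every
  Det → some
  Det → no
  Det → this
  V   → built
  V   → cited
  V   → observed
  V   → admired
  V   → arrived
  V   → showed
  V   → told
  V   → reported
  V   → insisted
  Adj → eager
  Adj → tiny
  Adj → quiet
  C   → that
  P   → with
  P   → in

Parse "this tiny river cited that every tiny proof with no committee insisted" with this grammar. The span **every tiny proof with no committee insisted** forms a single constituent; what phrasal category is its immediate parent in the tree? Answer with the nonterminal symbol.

S
  NP
    Det: this
    AP
      Adj: tiny
    N: river
  VP
    V: cited
    CP
      C: that
      S
        NP
          NP
            Det: every
            AP
              Adj: tiny
            N: proof
          PP
            P: with
            NP
              Det: no
              N: committee
        VP
          V: insisted
The span 'every tiny proof with no committee insisted' is the S node built by S → NP VP.
Its mother is the CP built by CP → C S.

CP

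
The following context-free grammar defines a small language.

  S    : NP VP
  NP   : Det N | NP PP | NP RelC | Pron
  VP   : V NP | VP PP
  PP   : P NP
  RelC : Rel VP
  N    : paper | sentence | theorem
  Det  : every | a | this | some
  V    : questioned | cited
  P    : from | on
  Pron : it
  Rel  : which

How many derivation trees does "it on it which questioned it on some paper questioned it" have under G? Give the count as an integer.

7

Two of the 7 distinct bracketings:
[S [NP [NP [Pron it]] [PP [P on] [NP [NP [NP [Pron it]] [RelC [Rel which] [VP [V questioned] [NP [Pron it]]]]] [PP [P on] [NP [Det some] [N paper]]]]]] [VP [V questioned] [NP [Pron it]]]]
[S [NP [NP [Pron it]] [PP [P on] [NP [NP [Pron it]] [RelC [Rel which] [VP [V questioned] [NP [NP [Pron it]] [PP [P on] [NP [Det some] [N paper]]]]]]]]] [VP [V questioned] [NP [Pron it]]]]
The trees differ in how a recursive rule is bracketed over the same span.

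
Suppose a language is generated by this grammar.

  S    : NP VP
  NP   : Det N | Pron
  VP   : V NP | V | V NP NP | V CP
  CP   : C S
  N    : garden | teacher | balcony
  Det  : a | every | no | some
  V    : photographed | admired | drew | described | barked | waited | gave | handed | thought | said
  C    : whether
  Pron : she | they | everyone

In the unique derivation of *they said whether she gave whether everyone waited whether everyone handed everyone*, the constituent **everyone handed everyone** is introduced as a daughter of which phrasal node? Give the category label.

S
  NP
    Pron: they
  VP
    V: said
    CP
      C: whether
      S
        NP
          Pron: she
        VP
          V: gave
          CP
            C: whether
            S
              NP
                Pron: everyone
              VP
                V: waited
                CP
                  C: whether
                  S
                    NP
                      Pron: everyone
                    VP
                      V: handed
                      NP
                        Pron: everyone
The span 'everyone handed everyone' is the S node built by S → NP VP.
Its mother is the CP built by CP → C S.

CP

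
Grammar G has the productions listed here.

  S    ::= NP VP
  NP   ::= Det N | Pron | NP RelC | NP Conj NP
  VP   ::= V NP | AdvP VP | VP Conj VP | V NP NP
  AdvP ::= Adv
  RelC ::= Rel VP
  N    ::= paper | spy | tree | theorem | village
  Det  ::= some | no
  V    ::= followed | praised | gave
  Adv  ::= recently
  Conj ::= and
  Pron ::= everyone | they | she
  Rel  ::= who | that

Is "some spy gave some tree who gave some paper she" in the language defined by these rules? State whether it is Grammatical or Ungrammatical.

[S [NP [Det some] [N spy]] [VP [V gave] [NP [NP [Det some] [N tree]] [RelC [Rel who] [VP [V gave] [NP [Det some] [N paper]] [NP [Pron she]]]]]]]
Each bracket corresponds to one application of a listed rule, so the string is derivable from S.

Grammatical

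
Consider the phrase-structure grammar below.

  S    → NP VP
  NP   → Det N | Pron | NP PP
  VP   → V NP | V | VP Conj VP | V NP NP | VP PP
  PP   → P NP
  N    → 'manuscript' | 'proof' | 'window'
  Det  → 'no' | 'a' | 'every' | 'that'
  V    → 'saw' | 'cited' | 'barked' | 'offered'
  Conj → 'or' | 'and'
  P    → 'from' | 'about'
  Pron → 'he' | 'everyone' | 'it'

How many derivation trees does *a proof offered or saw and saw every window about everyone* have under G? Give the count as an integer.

7

Two of the 7 distinct bracketings:
[S [NP [Det a] [N proof]] [VP [VP [V offered]] [Conj or] [VP [VP [V saw]] [Conj and] [VP [V saw] [NP [NP [Det every] [N window]] [PP [P about] [NP [Pron everyone]]]]]]]]
[S [NP [Det a] [N proof]] [VP [VP [V offered]] [Conj or] [VP [VP [V saw]] [Conj and] [VP [VP [V saw] [NP [Det every] [N window]]] [PP [P about] [NP [Pron everyone]]]]]]]
The difference turns on whether NP → NP PP is used at the relevant span, versus an alternative expansion of NP.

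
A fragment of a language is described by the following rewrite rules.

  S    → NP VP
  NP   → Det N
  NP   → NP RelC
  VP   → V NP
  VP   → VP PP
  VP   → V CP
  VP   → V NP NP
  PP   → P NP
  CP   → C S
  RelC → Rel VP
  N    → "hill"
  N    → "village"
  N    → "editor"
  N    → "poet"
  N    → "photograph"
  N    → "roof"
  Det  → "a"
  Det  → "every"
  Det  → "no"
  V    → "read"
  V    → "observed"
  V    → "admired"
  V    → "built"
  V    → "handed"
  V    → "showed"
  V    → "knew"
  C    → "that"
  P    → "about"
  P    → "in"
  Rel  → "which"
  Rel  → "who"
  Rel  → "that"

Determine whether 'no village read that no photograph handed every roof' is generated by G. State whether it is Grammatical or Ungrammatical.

Grammatical

S
  NP
    Det: no
    N: village
  VP
    V: read
    CP
      C: that
      S
        NP
          Det: no
          N: photograph
        VP
          V: handed
          NP
            Det: every
            N: roof
Each bracket corresponds to one application of a listed rule, so the string is derivable from S.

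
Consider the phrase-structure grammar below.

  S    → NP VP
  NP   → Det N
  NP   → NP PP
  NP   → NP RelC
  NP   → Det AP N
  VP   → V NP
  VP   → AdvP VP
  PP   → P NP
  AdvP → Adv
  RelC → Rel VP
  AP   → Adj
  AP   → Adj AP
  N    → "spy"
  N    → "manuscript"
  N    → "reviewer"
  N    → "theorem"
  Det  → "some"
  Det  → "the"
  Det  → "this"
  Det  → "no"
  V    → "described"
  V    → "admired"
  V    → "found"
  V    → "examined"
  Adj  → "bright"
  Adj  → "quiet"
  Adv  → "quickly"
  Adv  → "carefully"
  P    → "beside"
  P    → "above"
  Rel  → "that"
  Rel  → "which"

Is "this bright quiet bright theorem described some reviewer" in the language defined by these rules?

S
  NP
    Det: this
    AP
      Adj: bright
      AP
        Adj: quiet
        AP
          Adj: bright
    N: theorem
  VP
    V: described
    NP
      Det: some
      N: reviewer
Every word is introduced by a lexical rule and the phrasal rules combine the resulting categories into a single S.

Grammatical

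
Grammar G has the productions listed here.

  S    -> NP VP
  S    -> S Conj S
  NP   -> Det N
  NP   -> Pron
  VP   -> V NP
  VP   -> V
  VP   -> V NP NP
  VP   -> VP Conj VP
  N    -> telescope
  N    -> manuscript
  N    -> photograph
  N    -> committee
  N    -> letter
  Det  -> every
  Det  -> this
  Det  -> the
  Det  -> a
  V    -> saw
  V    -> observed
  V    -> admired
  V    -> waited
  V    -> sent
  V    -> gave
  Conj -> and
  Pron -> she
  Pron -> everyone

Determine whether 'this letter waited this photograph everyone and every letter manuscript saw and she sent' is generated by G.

An N word can never sit immediately before an N word in any string this grammar generates, so the substring 'letter manuscript' rules out a derivation.

Ungrammatical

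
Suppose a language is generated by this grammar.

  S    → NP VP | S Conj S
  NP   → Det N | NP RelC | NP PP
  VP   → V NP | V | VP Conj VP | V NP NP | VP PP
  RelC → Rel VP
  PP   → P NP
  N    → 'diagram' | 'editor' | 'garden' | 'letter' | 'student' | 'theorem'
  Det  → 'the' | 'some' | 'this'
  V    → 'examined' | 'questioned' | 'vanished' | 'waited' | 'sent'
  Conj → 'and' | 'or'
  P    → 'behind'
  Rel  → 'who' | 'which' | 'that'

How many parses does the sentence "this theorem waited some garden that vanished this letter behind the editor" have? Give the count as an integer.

6

Two of the 6 distinct bracketings:
[S [NP [Det this] [N theorem]] [VP [V waited] [NP [NP [Det some] [N garden]] [RelC [Rel that] [VP [V vanished] [NP [NP [Det this] [N letter]] [PP [P behind] [NP [Det the] [N editor]]]]]]]]]
[S [NP [Det this] [N theorem]] [VP [V waited] [NP [NP [Det some] [N garden]] [RelC [Rel that] [VP [VP [V vanished] [NP [Det this] [N letter]]] [PP [P behind] [NP [Det the] [N editor]]]]]]]]
The difference turns on whether NP → NP PP is used at the relevant span, versus an alternative expansion of NP.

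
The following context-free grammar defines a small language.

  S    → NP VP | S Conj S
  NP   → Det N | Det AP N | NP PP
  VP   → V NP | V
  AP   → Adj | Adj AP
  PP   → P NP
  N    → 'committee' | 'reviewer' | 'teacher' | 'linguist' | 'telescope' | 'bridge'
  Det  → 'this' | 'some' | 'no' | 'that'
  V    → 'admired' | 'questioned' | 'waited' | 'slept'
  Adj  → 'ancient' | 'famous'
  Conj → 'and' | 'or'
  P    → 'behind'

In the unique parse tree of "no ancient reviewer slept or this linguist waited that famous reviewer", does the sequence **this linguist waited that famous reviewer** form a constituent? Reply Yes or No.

Yes

[S [S [NP [Det no] [AP [Adj ancient]] [N reviewer]] [VP [V slept]]] [Conj or] [S [NP [Det this] [N linguist]] [VP [V waited] [NP [Det that] [AP [Adj famous]] [N reviewer]]]]]
The words 'this linguist waited that famous reviewer' are exhaustively dominated by a single S node (built by S → NP VP), so they form a constituent.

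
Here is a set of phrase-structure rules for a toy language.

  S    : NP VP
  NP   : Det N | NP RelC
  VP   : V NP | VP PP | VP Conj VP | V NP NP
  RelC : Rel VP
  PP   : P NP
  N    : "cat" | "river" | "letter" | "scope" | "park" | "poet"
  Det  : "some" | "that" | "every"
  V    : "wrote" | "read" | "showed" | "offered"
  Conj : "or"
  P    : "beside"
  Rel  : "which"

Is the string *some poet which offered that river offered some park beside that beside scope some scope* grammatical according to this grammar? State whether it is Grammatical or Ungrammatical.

A Det word can never sit immediately before a P word in any string this grammar generates, so the substring 'that beside' rules out a derivation.

Ungrammatical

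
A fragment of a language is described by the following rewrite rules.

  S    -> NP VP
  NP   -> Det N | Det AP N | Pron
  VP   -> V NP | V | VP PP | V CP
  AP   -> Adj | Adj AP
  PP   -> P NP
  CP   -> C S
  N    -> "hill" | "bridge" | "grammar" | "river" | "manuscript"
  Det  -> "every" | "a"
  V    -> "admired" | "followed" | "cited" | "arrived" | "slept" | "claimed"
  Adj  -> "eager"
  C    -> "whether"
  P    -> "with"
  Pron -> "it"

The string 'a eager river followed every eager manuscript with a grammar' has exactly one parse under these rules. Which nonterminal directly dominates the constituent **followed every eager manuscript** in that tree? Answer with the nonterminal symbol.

S
  NP
    Det: a
    AP
      Adj: eager
    N: river
  VP
    VP
      V: followed
      NP
        Det: every
        AP
          Adj: eager
        N: manuscript
    PP
      P: with
      NP
        Det: a
        N: grammar
The span 'followed every eager manuscript' is the VP node built by VP → V NP.
Its mother is the VP built by VP → VP PP.

VP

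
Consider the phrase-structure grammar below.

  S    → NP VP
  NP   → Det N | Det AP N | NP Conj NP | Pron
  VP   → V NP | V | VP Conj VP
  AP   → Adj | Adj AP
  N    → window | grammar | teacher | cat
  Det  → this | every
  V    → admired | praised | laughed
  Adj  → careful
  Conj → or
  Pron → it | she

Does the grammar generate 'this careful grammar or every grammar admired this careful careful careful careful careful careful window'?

S
  NP
    NP
      Det: this
      AP
        Adj: careful
      N: grammar
    Conj: or
    NP
      Det: every
      N: grammar
  VP
    V: admired
    NP
      Det: this
      AP
        Adj: careful
        AP
          Adj: careful
          AP
            Adj: careful
            AP
              Adj: careful
              AP
                Adj: careful
                AP
                  Adj: careful
      N: window
Each bracket corresponds to one application of a listed rule, so the string is derivable from S.

Grammatical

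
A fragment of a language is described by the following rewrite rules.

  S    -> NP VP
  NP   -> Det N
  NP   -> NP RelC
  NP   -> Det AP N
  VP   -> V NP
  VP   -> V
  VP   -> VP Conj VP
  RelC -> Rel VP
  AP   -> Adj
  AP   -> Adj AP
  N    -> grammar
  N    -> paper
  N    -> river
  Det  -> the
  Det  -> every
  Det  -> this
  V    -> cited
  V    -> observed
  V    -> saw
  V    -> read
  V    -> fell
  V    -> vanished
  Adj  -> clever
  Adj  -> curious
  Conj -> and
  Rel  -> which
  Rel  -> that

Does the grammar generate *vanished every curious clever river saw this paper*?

For S → NP VP, no prefix of the string parses as an NP.

Ungrammatical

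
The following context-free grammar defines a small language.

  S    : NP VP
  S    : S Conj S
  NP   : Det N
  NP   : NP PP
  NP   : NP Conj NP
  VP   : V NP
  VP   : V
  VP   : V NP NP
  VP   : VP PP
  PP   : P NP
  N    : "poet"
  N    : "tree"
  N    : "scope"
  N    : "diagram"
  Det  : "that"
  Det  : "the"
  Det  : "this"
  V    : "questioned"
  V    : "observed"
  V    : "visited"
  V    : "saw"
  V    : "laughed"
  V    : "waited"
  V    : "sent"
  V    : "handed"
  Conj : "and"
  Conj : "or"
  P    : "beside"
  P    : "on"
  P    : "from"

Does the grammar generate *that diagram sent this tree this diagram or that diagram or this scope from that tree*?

S
  NP
    Det: that
    N: diagram
  VP
    V: sent
    NP
      Det: this
      N: tree
    NP
      NP
        NP
          Det: this
          N: diagram
        Conj: or
        NP
          NP
            Det: that
            N: diagram
          Conj: or
          NP
            Det: this
            N: scope
      PP
        P: from
        NP
          Det: that
          N: tree
Every word is introduced by a lexical rule and the phrasal rules combine the resulting categories into a single S.

Grammatical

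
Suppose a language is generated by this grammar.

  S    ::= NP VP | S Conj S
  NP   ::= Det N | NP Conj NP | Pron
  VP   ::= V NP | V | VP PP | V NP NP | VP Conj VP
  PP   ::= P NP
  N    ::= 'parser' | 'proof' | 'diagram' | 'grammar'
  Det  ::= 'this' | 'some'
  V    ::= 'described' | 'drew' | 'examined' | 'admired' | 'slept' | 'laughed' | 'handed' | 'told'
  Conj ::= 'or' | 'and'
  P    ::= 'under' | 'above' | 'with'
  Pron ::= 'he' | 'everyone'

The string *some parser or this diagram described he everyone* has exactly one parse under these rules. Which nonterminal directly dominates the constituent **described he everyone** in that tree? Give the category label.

[S [NP [NP [Det some] [N parser]] [Conj or] [NP [Det this] [N diagram]]] [VP [V described] [NP [Pron he]] [NP [Pron everyone]]]]
The span 'described he everyone' is the VP node built by VP → V NP NP.
Its mother is the S built by S → NP VP.

S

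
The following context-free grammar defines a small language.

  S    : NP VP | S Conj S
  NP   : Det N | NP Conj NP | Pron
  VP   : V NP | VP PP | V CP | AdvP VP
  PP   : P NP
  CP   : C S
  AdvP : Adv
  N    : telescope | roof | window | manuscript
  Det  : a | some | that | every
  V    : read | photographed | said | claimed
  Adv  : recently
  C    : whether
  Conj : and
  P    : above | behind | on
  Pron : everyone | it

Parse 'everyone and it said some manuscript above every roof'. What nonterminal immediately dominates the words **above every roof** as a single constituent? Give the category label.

[S [NP [NP [Pron everyone]] [Conj and] [NP [Pron it]]] [VP [VP [V said] [NP [Det some] [N manuscript]]] [PP [P above] [NP [Det every] [N roof]]]]]
The span 'above every roof' is the PP node built by PP → P NP.

PP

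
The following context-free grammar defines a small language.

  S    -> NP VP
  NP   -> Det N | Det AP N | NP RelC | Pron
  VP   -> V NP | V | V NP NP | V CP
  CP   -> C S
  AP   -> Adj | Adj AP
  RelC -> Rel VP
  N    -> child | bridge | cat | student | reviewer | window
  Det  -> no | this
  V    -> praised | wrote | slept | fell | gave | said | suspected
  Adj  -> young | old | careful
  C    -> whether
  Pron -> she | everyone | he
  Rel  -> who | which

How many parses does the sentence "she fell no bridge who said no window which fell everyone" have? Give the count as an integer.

6

Two of the 6 distinct bracketings:
[S [NP [Pron she]] [VP [V fell] [NP [NP [Det no] [N bridge]] [RelC [Rel who] [VP [V said] [NP [NP [Det no] [N window]] [RelC [Rel which] [VP [V fell] [NP [Pron everyone]]]]]]]]]]
[S [NP [Pron she]] [VP [V fell] [NP [NP [Det no] [N bridge]] [RelC [Rel who] [VP [V said] [NP [NP [Det no] [N window]] [RelC [Rel which] [VP [V fell]]]] [NP [Pron everyone]]]]]]]
The difference turns on whether VP → V is used at the relevant span, versus an alternative expansion of VP.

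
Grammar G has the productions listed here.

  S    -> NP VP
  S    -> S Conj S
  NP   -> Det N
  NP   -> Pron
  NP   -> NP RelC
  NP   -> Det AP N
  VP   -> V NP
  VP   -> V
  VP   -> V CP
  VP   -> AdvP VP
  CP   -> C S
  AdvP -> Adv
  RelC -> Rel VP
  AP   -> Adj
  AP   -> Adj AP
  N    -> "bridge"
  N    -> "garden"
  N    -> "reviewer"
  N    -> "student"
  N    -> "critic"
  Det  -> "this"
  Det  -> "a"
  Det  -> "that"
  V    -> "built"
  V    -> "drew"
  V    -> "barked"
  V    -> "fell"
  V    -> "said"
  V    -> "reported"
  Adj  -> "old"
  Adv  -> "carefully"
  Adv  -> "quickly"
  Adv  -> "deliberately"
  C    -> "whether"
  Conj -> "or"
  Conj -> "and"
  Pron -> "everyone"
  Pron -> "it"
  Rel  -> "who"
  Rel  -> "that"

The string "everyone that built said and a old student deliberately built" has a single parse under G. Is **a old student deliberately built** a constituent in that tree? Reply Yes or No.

Yes

[S [S [NP [NP [Pron everyone]] [RelC [Rel that] [VP [V built]]]] [VP [V said]]] [Conj and] [S [NP [Det a] [AP [Adj old]] [N student]] [VP [AdvP [Adv deliberately]] [VP [V built]]]]]
The words 'a old student deliberately built' are exhaustively dominated by a single S node (built by S → NP VP), so they form a constituent.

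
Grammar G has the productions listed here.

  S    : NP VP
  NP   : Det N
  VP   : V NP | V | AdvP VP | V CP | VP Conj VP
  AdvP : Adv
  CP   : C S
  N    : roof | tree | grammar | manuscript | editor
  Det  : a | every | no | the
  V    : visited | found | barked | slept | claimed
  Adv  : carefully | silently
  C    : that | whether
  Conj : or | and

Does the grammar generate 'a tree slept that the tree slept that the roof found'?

Grammatical

S
  NP
    Det: a
    N: tree
  VP
    V: slept
    CP
      C: that
      S
        NP
          Det: the
          N: tree
        VP
          V: slept
          CP
            C: that
            S
              NP
                Det: the
                N: roof
              VP
                V: found
Every word is introduced by a lexical rule and the phrasal rules combine the resulting categories into a single S.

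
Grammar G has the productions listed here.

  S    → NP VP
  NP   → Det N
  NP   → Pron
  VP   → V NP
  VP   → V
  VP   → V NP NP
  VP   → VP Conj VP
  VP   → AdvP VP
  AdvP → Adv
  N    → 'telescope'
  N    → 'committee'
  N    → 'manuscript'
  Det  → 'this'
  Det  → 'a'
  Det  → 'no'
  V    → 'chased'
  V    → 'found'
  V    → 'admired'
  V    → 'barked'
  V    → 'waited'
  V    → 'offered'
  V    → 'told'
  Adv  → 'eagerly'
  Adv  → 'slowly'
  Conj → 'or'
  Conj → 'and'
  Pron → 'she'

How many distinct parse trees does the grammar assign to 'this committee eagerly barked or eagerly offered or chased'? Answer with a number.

Two of the 7 distinct bracketings:
[S [NP [Det this] [N committee]] [VP [VP [AdvP [Adv eagerly]] [VP [V barked]]] [Conj or] [VP [VP [AdvP [Adv eagerly]] [VP [V offered]]] [Conj or] [VP [V chased]]]]]
[S [NP [Det this] [N committee]] [VP [VP [AdvP [Adv eagerly]] [VP [V barked]]] [Conj or] [VP [AdvP [Adv eagerly]] [VP [VP [V offered]] [Conj or] [VP [V chased]]]]]]
The trees differ in how a recursive rule is bracketed over the same span.

7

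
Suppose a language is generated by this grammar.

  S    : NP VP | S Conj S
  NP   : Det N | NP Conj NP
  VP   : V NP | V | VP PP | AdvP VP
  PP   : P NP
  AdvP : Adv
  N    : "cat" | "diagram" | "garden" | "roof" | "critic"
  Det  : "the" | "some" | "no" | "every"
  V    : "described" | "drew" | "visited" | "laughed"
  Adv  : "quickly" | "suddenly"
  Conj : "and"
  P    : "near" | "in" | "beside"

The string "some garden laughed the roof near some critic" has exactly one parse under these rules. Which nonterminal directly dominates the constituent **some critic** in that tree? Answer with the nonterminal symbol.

PP

S
  NP
    Det: some
    N: garden
  VP
    VP
      V: laughed
      NP
        Det: the
        N: roof
    PP
      P: near
      NP
        Det: some
        N: critic
The span 'some critic' is the NP node built by NP → Det N.
Its mother is the PP built by PP → P NP.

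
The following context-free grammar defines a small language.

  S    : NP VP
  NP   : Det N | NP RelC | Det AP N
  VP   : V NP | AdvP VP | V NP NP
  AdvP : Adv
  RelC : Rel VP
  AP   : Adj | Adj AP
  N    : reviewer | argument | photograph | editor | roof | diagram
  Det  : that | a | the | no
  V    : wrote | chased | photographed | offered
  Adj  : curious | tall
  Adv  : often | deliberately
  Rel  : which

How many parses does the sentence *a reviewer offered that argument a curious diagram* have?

1

[S [NP [Det a] [N reviewer]] [VP [V offered] [NP [Det that] [N argument]] [NP [Det a] [AP [Adj curious]] [N diagram]]]]
No rule offers an alternative attachment or grouping for any span, so this is the only derivation.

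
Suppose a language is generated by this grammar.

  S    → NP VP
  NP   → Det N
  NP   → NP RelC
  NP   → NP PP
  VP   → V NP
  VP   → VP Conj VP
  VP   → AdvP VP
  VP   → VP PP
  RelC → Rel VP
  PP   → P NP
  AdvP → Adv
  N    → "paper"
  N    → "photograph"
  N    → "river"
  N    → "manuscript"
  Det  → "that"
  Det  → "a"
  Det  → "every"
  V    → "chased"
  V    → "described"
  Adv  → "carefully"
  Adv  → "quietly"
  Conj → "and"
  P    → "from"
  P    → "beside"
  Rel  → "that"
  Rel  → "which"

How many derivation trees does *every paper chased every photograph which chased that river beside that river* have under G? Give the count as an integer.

4

Two of the 4 distinct bracketings:
[S [NP [Det every] [N paper]] [VP [V chased] [NP [NP [Det every] [N photograph]] [RelC [Rel which] [VP [V chased] [NP [NP [Det that] [N river]] [PP [P beside] [NP [Det that] [N river]]]]]]]]]
[S [NP [Det every] [N paper]] [VP [V chased] [NP [NP [Det every] [N photograph]] [RelC [Rel which] [VP [VP [V chased] [NP [Det that] [N river]]] [PP [P beside] [NP [Det that] [N river]]]]]]]]
The difference turns on whether NP → NP PP is used at the relevant span, versus an alternative expansion of NP.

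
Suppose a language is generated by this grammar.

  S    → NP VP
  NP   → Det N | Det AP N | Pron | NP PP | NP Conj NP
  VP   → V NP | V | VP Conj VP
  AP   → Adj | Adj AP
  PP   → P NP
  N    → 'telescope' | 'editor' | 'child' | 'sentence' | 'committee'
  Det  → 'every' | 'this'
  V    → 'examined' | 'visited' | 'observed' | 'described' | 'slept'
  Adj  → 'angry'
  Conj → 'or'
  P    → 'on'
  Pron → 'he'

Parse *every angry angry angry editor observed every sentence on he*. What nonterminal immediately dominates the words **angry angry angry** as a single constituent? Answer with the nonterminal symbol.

AP

[S [NP [Det every] [AP [Adj angry] [AP [Adj angry] [AP [Adj angry]]]] [N editor]] [VP [V observed] [NP [NP [Det every] [N sentence]] [PP [P on] [NP [Pron he]]]]]]
The span 'angry angry angry' is the AP node built by AP → Adj AP.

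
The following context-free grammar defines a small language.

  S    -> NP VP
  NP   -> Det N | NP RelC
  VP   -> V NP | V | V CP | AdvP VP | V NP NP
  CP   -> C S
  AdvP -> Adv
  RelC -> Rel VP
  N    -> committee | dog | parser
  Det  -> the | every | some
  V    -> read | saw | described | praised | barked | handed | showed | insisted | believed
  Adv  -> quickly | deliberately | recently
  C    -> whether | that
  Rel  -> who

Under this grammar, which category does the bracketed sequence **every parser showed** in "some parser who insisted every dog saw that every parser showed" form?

[S [NP [NP [Det some] [N parser]] [RelC [Rel who] [VP [V insisted] [NP [Det every] [N dog]]]]] [VP [V saw] [CP [C that] [S [NP [Det every] [N parser]] [VP [V showed]]]]]]
The span 'every parser showed' is the S node built by S → NP VP.

S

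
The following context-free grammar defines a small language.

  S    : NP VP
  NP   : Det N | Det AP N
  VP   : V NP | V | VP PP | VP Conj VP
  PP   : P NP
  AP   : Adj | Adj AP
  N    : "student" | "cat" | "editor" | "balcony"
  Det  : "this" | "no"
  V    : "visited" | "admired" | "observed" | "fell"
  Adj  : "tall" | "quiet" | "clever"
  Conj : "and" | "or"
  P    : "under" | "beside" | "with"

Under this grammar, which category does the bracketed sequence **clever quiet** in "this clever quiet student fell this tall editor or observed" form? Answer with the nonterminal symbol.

S
  NP
    Det: this
    AP
      Adj: clever
      AP
        Adj: quiet
    N: student
  VP
    VP
      V: fell
      NP
        Det: this
        AP
          Adj: tall
        N: editor
    Conj: or
    VP
      V: observed
The span 'clever quiet' is the AP node built by AP → Adj AP.

AP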